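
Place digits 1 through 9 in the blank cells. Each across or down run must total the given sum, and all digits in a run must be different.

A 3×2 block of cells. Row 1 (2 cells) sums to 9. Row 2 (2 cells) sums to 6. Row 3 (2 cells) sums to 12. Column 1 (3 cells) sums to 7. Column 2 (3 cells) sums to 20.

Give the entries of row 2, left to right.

1 5

7 in 3 cells must be {1,2,4}.
The 12 across and the 7 down share only 4, so (3,1) = 4.
(3,2) = 12 − 4 = 8 completes the 12 across.
Given what's placed, (2,2) must be 5 to fit the 6 across and 20 down.
(1,2) = 20 − 13 = 7 completes the 20 down.
(2,1) = 6 − 5 = 1 completes the 6 across.
(1,1) = 9 − 7 = 2 completes the 9 across.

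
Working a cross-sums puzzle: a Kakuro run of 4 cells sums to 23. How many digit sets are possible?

4 distinct digits from 1–9 sum between 10 and 30.

9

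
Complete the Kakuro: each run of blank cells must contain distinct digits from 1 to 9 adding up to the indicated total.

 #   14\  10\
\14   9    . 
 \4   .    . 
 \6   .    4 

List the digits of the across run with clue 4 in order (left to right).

3, 1

4 in 2 cells must be {1,3}.
R1C2 = 14 − 9 = 5 completes the 14 across.
R2C2 = 10 − 9 = 1 completes the 10 down.
R3C1 = 6 − 4 = 2 completes the 6 across.
R2C1 = 4 − 1 = 3 completes the 4 across.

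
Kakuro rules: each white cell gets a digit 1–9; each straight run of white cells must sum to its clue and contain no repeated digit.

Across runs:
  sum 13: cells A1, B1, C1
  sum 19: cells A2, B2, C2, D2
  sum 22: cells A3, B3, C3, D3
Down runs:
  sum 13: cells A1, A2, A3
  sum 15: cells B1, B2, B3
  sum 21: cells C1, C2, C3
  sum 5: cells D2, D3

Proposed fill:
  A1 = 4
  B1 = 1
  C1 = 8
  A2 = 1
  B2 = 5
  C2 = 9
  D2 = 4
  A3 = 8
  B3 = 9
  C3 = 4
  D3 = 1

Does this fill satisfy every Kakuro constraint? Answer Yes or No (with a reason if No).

Yes

Across: 4+1+8=13; 1+5+9+4=19; 8+9+4+1=22. Down: 4+1+8=13; 1+5+9=15; 8+9+4=21; 4+1=5. No digit repeats within any run.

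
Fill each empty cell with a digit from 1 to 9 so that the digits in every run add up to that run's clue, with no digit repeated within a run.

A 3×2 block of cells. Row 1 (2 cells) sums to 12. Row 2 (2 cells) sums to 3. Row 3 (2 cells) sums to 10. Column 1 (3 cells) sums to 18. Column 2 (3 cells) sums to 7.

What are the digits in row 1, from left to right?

3 in 2 cells must be {1,2}; 7 in 3 cells must be {1,2,4}.
The 12 across and the 7 down share only 4, so (1,2) = 4.
(1,1) = 12 − 4 = 8 completes the 12 across.
Given what's placed, (2,1) must be 1 to fit the 3 across and 18 down.
(2,2) = 3 − 1 = 2 completes the 3 across.
(3,1) = 18 − 9 = 9 completes the 18 down.
(3,2) = 10 − 9 = 1 completes the 10 across.

8 4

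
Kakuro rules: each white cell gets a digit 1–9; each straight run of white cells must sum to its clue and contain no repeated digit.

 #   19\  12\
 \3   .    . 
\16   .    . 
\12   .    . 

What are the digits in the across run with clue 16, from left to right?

9 7

3 in 2 cells must be {1,2}; 16 in 2 cells must be {7,9}.
The 3 across and the 19 down share only 2, so R1C1 = 2.
R1C2 = 3 − 2 = 1 completes the 3 across.
Given what's placed, R2C1 must be 9 to fit the 16 across and 19 down.
R2C2 = 16 − 9 = 7 completes the 16 across.
R3C1 = 19 − 11 = 8 completes the 19 down.
R3C2 = 12 − 8 = 4 completes the 12 across.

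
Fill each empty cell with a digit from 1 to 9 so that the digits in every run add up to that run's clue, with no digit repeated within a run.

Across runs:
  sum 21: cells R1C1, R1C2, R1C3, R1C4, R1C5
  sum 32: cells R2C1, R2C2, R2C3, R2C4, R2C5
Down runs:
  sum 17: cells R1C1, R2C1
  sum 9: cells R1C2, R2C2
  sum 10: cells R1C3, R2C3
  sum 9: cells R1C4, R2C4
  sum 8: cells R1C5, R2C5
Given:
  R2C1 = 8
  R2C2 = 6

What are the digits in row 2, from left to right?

17 in 2 cells must be {8,9}.
R1C1 = 17 − 8 = 9 completes the 17 down.
R1C2 = 9 − 6 = 3 completes the 9 down.
No cell is forced outright now. R1C4 can only be 1 or 2 or 6 (the digits allowed by both its 21 across and its 9 down). If R1C4 = 1: then R2C4 would have to be in {2,4,5,7,9} for the 32 across but in {8} for the 9 down — contradiction. If R1C4 = 6: then R2C4 would have to be in {2,4,5,7,9} for the 32 across but in {3} for the 9 down — contradiction. So R1C4 = 2.
R2C4 = 9 − 2 = 7 completes the 9 down.
R2C5 = 2: the only remaining digit allowed by both the 32 across and the 8 down.
R1C5 = 8 − 2 = 6 completes the 8 down.
R2C3 = 32 − 23 = 9 completes the 32 across.

8 6 9 7 2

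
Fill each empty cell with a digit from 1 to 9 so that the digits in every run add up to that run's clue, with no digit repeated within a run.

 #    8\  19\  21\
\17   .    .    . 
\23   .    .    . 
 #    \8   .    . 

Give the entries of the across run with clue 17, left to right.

23 in 3 cells must be {6,8,9}.
Only 6 fits R2C1 under both its across sum 23 and down sum 8.
R1C1 = 8 − 6 = 2 completes the 8 down.
Nothing is forced directly, so branch on R3C3, whose candidates are 5 or 6 or 7. If R3C3 = 5: that forces R2C3 = 9, R3C2 = 3, R1C3 = 7, after which R2C2 would have to be in {8} for the 23 across but in {7,9} for the 19 down — contradiction. If R3C3 = 7: then R3C2 would have to be in {1} for the 8 across but in {2,3,4,5,6,7,8,9} for the 19 down — contradiction. So R3C3 = 6.
R2C3 = 8: the only remaining digit allowed by both the 23 across and the 21 down.
R3C2 = 8 − 6 = 2 completes the 8 across.
R1C3 = 21 − 14 = 7 completes the 21 down.
R2C2 = 23 − 14 = 9 completes the 23 across.
R1C2 = 17 − 9 = 8 completes the 17 across.

2, 8, 7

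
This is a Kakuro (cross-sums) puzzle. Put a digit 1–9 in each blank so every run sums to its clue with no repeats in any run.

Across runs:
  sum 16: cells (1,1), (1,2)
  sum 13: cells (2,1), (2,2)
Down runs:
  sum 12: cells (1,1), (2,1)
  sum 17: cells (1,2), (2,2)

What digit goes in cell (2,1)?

5

16 in 2 cells must be {7,9}; 17 in 2 cells must be {8,9}.
The 16 across and the 17 down share only 9, so (1,2) = 9.
(2,2) = 17 − 9 = 8 completes the 17 down.
(1,1) = 16 − 9 = 7 completes the 16 across.
(2,1) = 13 − 8 = 5 completes the 13 across.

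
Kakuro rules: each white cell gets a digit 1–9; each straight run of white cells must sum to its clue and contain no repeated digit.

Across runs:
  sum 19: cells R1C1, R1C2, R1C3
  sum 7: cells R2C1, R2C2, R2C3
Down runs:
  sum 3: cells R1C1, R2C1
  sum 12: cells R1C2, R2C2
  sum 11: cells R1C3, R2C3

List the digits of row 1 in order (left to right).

2 8 9

7 in 3 cells must be {1,2,4}; 3 in 2 cells must be {1,2}.
The 19 across and the 3 down share only 2, so R1C1 = 2.
R2C1 = 3 − 2 = 1 completes the 3 down.
Given what's placed, R2C2 must be 4 to fit the 7 across and 12 down.
R2C3 = 7 − 5 = 2 completes the 7 across.
R1C2 = 12 − 4 = 8 completes the 12 down.
R1C3 = 19 − 10 = 9 completes the 19 across.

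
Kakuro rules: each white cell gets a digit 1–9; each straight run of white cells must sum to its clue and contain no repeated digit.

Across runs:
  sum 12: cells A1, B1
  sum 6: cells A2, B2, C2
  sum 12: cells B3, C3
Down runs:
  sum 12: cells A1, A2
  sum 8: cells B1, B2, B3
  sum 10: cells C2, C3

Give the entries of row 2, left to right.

6 in 3 cells must be {1,2,3}.
The 6 across and the 12 down share only 3, so A2 = 3.
A1 = 12 − 3 = 9 completes the 12 down.
B1 = 12 − 9 = 3 completes the 12 across.
B2 = 1: the only remaining digit allowed by both the 6 across and the 8 down.
C2 = 6 − 4 = 2 completes the 6 across.
B3 = 8 − 4 = 4 completes the 8 down.
C3 = 12 − 4 = 8 completes the 12 across.

3, 1, 2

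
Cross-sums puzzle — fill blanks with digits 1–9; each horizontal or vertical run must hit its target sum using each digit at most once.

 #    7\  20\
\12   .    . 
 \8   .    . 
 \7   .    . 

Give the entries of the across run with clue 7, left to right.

2, 5

7 in 3 cells must be {1,2,4}.
The 12 across and the 7 down share only 4, so R1C1 = 4.
R1C2 = 12 − 4 = 8 completes the 12 across.
Nothing is forced directly, so branch on R2C1, whose candidates are 1 or 2. If R2C1 = 2: then R2C2 would have to be in {6} for the 8 across but in {3,5,7,9} for the 20 down — contradiction. So R2C1 = 1.
R2C2 = 8 − 1 = 7 completes the 8 across.
R3C1 = 7 − 5 = 2 completes the 7 down.
R3C2 = 7 − 2 = 5 completes the 7 across.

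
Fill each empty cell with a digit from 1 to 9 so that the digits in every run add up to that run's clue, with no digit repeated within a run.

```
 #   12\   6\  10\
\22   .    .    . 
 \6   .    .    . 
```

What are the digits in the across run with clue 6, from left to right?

6 in 3 cells must be {1,2,3}.
The 22 across and the 6 down share only 5, so R1C2 = 5.
The 6 across and the 12 down share only 3, so R2C1 = 3.
R2C2 = 6 − 5 = 1 completes the 6 down.
R2C3 = 6 − 4 = 2 completes the 6 across.
R1C1 = 12 − 3 = 9 completes the 12 down.
R1C3 = 22 − 14 = 8 completes the 22 across.

3 1 2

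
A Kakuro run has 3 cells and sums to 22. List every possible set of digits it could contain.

{5,8,9}; {6,7,9}

3 distinct digits from 1–9 sum between 6 and 24.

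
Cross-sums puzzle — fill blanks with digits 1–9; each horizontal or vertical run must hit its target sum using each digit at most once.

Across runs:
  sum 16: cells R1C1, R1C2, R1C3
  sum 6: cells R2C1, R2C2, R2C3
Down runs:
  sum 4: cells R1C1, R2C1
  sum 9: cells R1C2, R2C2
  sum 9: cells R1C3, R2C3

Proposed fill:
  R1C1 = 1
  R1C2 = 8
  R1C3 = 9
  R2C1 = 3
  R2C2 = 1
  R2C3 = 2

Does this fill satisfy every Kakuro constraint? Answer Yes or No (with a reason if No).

No — the across run R1C1–R1C3 sums to 18, not 16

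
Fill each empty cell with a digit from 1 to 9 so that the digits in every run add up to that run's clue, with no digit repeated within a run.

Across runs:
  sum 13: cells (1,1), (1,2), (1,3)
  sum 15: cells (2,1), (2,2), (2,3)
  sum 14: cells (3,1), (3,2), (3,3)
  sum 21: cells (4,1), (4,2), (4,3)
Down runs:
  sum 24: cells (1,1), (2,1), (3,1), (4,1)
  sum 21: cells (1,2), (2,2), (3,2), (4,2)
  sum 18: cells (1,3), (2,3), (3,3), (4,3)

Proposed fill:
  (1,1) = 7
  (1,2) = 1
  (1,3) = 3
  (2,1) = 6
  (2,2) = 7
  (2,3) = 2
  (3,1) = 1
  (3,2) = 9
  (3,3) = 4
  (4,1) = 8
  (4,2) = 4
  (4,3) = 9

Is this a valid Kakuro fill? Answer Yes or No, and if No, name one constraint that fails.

No — the across run (1,1)–(1,3) sums to 11, not 13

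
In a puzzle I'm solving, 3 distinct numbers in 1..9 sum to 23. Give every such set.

{6,8,9}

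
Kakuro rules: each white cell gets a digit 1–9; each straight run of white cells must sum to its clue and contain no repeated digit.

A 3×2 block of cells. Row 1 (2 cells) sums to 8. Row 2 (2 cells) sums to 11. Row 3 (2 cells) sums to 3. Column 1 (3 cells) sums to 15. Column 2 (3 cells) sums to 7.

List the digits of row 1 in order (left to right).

3 in 2 cells must be {1,2}; 7 in 3 cells must be {1,2,4}.
Nothing is forced directly, so branch on (1,2), whose candidates are 1 or 2. If (1,2) = 1: that forces (1,1) = 7, (3,1) = 2, after which (3,2) would have to be in {1} for the 3 across but in {2,4} for the 7 down — contradiction. So (1,2) = 2.
(1,1) = 8 − 2 = 6 completes the 8 across.
Given what's placed, (2,2) must be 4 to fit the 11 across and 7 down.
(3,2) = 7 − 6 = 1 completes the 7 down.
(2,1) = 11 − 4 = 7 completes the 11 across.
(3,1) = 3 − 1 = 2 completes the 3 across.

6, 2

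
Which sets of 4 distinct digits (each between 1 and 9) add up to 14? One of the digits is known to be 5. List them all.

{1,2,5,6}; {2,3,4,5}

4 distinct digits from 1–9 sum between 10 and 30.
Keeping only sets containing 5.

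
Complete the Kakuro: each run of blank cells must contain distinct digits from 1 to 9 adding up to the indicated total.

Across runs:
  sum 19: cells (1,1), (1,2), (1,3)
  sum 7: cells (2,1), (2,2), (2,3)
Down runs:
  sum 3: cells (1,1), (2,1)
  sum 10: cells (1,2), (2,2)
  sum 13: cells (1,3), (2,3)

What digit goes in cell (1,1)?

2

7 in 3 cells must be {1,2,4}; 3 in 2 cells must be {1,2}.
The 19 across and the 3 down share only 2, so (1,1) = 2.
(2,1) = 3 − 2 = 1 completes the 3 down.
Given what's placed, (2,3) must be 4 to fit the 7 across and 13 down.
(1,3) = 13 − 4 = 9 completes the 13 down.
(2,2) = 7 − 5 = 2 completes the 7 across.
(1,2) = 19 − 11 = 8 completes the 19 across.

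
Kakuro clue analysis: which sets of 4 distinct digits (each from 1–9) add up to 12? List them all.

{1,2,3,6}; {1,2,4,5}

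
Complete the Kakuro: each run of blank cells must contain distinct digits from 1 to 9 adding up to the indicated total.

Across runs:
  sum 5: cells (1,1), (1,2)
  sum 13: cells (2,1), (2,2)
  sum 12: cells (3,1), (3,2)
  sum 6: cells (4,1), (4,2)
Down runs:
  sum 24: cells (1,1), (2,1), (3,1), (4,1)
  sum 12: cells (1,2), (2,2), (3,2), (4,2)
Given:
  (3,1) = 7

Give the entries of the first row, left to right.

(3,2) = 12 − 7 = 5 completes the 12 across.
Given what's placed, (2,2) must be 4 to fit the 13 across and 12 down.
(2,1) = 13 − 4 = 9 completes the 13 across.
No cell is forced outright now. (1,1) can only be 2 or 3 (the digits allowed by both its 5 across and its 24 down). If (1,1) = 2: then (1,2) would have to be in {3} for the 5 across but in {1,2} for the 12 down — contradiction. So (1,1) = 3.
(1,2) = 5 − 3 = 2 completes the 5 across.
(4,1) = 24 − 19 = 5 completes the 24 down.
(4,2) = 6 − 5 = 1 completes the 6 across.

3, 2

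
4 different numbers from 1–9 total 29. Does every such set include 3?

The only way to make 29 from 4 distinct digits is {5,7,8,9}, which does not contain 3.

No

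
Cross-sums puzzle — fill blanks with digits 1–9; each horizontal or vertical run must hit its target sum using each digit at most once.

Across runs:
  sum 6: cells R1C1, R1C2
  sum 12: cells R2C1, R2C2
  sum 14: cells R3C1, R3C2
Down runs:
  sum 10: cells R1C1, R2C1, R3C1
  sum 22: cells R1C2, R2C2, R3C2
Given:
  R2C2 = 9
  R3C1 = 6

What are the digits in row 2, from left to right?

3 9

R1C1 = 1: the only remaining digit allowed by both the 6 across and the 10 down.
R1C2 = 6 − 1 = 5 completes the 6 across.
R2C1 = 12 − 9 = 3 completes the 12 across.
R3C2 = 14 − 6 = 8 completes the 14 across.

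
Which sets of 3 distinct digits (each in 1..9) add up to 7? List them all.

3 distinct digits from 1–9 sum between 6 and 24.
Only one set works: {1,2,4}.

{1,2,4}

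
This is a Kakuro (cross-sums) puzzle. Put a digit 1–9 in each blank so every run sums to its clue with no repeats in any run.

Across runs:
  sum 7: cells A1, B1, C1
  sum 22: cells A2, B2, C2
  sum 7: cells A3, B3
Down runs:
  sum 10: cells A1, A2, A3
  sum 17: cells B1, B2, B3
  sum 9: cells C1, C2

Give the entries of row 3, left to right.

1, 6

7 in 3 cells must be {1,2,4}.
Nothing is forced directly, so branch on C1, whose candidates are 1 or 2 or 4. If C1 = 2: that forces C2 = 7, A2 = 6, B2 = 9, A1 = 1, after which B1 would have to be in {4} for the 7 across but in {1,2,3,5,6,7} for the 17 down — contradiction. If C1 = 4: that forces C2 = 5, after which A2 would have to be in {8,9} for the 22 across but in {1,2,3,4,5,6,7} for the 10 down — contradiction. So C1 = 1.
C2 = 9 − 1 = 8 completes the 9 down.
Given what's placed, A2 must be 5 to fit the 22 across and 10 down.
B2 = 22 − 13 = 9 completes the 22 across.
B1 = 2: the only remaining digit allowed by both the 7 across and the 17 down.
B3 = 17 − 11 = 6 completes the 17 down.
A1 = 7 − 3 = 4 completes the 7 across.
A3 = 7 − 6 = 1 completes the 7 across.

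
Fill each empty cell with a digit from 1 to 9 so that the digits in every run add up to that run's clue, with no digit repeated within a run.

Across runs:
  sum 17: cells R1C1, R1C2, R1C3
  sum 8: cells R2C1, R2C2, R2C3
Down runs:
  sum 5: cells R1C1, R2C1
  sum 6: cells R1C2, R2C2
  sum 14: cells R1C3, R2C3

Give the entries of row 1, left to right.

3 5 9

The 8 across and the 14 down share only 5, so R2C3 = 5.
R1C3 = 14 − 5 = 9 completes the 14 down.
Nothing is forced directly, so branch on R2C1, whose candidates are 1 or 2. If R2C1 = 1: then R1C1 would have to be in {1,2,3,5,6,7} for the 17 across but in {4} for the 5 down — contradiction. So R2C1 = 2.
R1C1 = 5 − 2 = 3 completes the 5 down.
R1C2 = 17 − 12 = 5 completes the 17 across.
R2C2 = 8 − 7 = 1 completes the 8 across.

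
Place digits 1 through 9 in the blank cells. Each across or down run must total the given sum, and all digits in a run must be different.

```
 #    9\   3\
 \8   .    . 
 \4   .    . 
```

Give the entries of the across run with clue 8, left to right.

6, 2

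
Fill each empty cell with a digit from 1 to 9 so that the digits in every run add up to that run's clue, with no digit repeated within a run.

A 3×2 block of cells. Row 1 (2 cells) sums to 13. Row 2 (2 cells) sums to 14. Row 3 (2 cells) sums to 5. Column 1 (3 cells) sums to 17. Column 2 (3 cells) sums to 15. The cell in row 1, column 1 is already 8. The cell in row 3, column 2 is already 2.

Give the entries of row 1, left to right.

8 5

(1,2) = 13 − 8 = 5 completes the 13 across.
(2,2) = 15 − 7 = 8 completes the 15 down.
(3,1) = 5 − 2 = 3 completes the 5 across.
(2,1) = 14 − 8 = 6 completes the 14 across.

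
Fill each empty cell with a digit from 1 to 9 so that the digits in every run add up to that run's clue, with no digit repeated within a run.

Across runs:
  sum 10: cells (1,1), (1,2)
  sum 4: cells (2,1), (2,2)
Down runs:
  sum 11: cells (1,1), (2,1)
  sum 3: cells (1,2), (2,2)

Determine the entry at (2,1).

3

4 in 2 cells must be {1,3}; 3 in 2 cells must be {1,2}.
The 4 across and the 11 down share only 3, so (2,1) = 3.
(2,2) = 4 − 3 = 1 completes the 4 across.
(1,1) = 11 − 3 = 8 completes the 11 down.
(1,2) = 10 − 8 = 2 completes the 10 across.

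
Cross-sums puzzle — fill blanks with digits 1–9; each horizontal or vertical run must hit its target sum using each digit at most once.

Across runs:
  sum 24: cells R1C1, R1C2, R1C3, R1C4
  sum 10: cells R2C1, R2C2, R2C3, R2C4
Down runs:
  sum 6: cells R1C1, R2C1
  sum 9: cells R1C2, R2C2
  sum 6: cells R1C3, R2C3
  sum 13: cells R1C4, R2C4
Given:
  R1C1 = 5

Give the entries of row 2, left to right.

1, 3, 2, 4

10 in 4 cells must be {1,2,3,4}.
R2C1 = 6 − 5 = 1 completes the 6 down.
R2C4 = 4: the only remaining digit allowed by both the 10 across and the 13 down.
R1C4 = 13 − 4 = 9 completes the 13 down.
R2C3 = 2: the only remaining digit allowed by both the 10 across and the 6 down.
R1C3 = 6 − 2 = 4 completes the 6 down.
R2C2 = 10 − 7 = 3 completes the 10 across.
R1C2 = 24 − 18 = 6 completes the 24 across.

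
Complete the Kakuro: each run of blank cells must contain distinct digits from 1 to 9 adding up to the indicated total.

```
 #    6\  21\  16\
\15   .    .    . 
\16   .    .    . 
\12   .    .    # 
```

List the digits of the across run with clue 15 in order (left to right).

2, 4, 9

6 in 3 cells must be {1,2,3}; 16 in 2 cells must be {7,9}.
Only 3 fits R3C1 under both its across sum 12 and down sum 6.
R3C2 = 12 − 3 = 9 completes the 12 across.
Nothing is forced directly, so branch on R1C3, whose candidates are 7 or 9. If R1C3 = 7: that forces R1C1 = 2, after which R1C2 would have to be in {6} for the 15 across but in {4,5,7,8} for the 21 down — contradiction. So R1C3 = 9.
R2C3 = 16 − 9 = 7 completes the 16 down.
R2C1 = 1: the only remaining digit allowed by both the 16 across and the 6 down.
R2C2 = 16 − 8 = 8 completes the 16 across.
R1C1 = 6 − 4 = 2 completes the 6 down.
R1C2 = 15 − 11 = 4 completes the 15 across.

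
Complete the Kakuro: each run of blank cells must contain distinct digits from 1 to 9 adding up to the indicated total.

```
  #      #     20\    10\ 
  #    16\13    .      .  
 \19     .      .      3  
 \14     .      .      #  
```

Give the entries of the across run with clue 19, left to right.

7 9 3

16 in 2 cells must be {7,9}.
R1C3 = 10 − 3 = 7 completes the 10 down.
Only 9 fits R3C1 under both its across sum 14 and down sum 16.
R3C2 = 14 − 9 = 5 completes the 14 across.
R1C2 = 13 − 7 = 6 completes the 13 across.
R2C1 = 16 − 9 = 7 completes the 16 down.
R2C2 = 19 − 10 = 9 completes the 19 across.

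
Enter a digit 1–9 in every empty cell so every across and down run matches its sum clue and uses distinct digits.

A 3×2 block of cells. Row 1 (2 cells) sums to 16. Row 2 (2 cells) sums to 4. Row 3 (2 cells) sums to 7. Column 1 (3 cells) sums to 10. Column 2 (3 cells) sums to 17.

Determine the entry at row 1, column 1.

7

16 in 2 cells must be {7,9}; 4 in 2 cells must be {1,3}.
The 16 across and the 10 down share only 7, so (1,1) = 7.
(1,2) = 16 − 7 = 9 completes the 16 across.
Given what's placed, (2,1) must be 1 to fit the 4 across and 10 down.
(2,2) = 4 − 1 = 3 completes the 4 across.
(3,1) = 10 − 8 = 2 completes the 10 down.
(3,2) = 7 − 2 = 5 completes the 7 across.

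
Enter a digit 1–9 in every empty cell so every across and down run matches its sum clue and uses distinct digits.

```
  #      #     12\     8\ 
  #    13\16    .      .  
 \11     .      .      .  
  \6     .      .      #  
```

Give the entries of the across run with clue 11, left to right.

16 in 2 cells must be {7,9}.
The 16 across and the 8 down share only 7, so R1C3 = 7.
R2C3 = 8 − 7 = 1 completes the 8 down.
R1C2 = 16 − 7 = 9 completes the 16 across.
R2C2 = 2: the only remaining digit allowed by both the 11 across and the 12 down.
R3C2 = 12 − 11 = 1 completes the 12 down.
R2C1 = 11 − 3 = 8 completes the 11 across.
R3C1 = 6 − 1 = 5 completes the 6 across.

8, 2, 1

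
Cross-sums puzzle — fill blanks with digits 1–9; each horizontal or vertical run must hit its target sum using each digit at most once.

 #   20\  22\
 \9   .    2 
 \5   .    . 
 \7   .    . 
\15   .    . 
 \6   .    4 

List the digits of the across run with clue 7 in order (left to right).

1, 6

R1C1 = 9 − 2 = 7 completes the 9 across.
Given what's placed, R4C1 must be 6 to fit the 15 across and 20 down.
R4C2 = 15 − 6 = 9 completes the 15 across.
R5C1 = 6 − 4 = 2 completes the 6 across.
Given what's placed, R2C2 must be 1 to fit the 5 across and 22 down.
R3C2 = 22 − 16 = 6 completes the 22 down.
R2C1 = 5 − 1 = 4 completes the 5 across.
R3C1 = 7 − 6 = 1 completes the 7 across.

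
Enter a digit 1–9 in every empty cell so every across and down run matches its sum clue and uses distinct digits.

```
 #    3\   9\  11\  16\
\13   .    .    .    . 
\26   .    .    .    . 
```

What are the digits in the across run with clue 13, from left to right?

3 in 2 cells must be {1,2}; 16 in 2 cells must be {7,9}.
Only 7 fits R1C4 under both its across sum 13 and down sum 16.
The 26 across and the 3 down share only 2, so R2C1 = 2.
R2C4 = 16 − 7 = 9 completes the 16 down.
R1C1 = 3 − 2 = 1 completes the 3 down.
No cell is forced outright now. R2C2 can only be 7 or 8 (the digits allowed by both its 26 across and its 9 down). If R2C2 = 8: then R1C2 would have to be in {2,3} for the 13 across but in {1} for the 9 down — contradiction. So R2C2 = 7.
R1C2 = 9 − 7 = 2 completes the 9 down.
R1C3 = 13 − 10 = 3 completes the 13 across.

1 2 3 7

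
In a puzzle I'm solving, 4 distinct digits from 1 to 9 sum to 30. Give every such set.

{6,7,8,9}

4 distinct digits from 1–9 sum between 10 and 30.
Only one set works: {6,7,8,9}.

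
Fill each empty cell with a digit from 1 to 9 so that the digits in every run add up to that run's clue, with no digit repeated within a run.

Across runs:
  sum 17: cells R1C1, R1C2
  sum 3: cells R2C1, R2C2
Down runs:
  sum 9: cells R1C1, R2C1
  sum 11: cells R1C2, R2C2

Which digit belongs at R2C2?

17 in 2 cells must be {8,9}; 3 in 2 cells must be {1,2}.
The 17 across and the 9 down share only 8, so R1C1 = 8.
R1C2 = 17 − 8 = 9 completes the 17 across.
R2C1 = 9 − 8 = 1 completes the 9 down.
R2C2 = 3 − 1 = 2 completes the 3 across.

2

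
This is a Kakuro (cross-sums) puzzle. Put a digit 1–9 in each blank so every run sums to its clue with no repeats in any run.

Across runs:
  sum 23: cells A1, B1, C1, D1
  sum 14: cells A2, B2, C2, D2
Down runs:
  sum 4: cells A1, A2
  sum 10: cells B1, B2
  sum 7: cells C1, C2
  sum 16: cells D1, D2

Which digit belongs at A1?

4 in 2 cells must be {1,3}; 16 in 2 cells must be {7,9}.
Only 7 fits D2 under both its across sum 14 and down sum 16.
D1 = 16 − 7 = 9 completes the 16 down.
Given what's placed, A2 must be 1 to fit the 14 across and 4 down.
A1 = 4 − 1 = 3 completes the 4 down.

3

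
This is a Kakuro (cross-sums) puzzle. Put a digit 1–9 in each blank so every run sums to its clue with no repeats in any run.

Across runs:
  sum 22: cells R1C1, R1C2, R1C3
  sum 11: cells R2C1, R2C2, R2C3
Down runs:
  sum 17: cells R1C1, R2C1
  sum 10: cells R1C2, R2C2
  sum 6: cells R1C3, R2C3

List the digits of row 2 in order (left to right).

8 2 1

17 in 2 cells must be {8,9}.
The 22 across and the 6 down share only 5, so R1C3 = 5.
The 11 across and the 17 down share only 8, so R2C1 = 8.
R2C3 = 6 − 5 = 1 completes the 6 down.
R1C1 = 17 − 8 = 9 completes the 17 down.
R1C2 = 22 − 14 = 8 completes the 22 across.
R2C2 = 11 − 9 = 2 completes the 11 across.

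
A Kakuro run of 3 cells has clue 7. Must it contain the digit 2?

Yes

The only way to make 7 from 3 distinct digits is {1,2,4}, which contains 2.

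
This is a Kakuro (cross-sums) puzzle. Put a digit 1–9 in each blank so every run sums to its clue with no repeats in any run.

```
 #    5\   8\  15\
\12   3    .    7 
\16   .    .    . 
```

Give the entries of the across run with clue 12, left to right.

3 2 7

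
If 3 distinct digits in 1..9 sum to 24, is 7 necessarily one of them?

The only way to make 24 from 3 distinct digits is {7,8,9}, which contains 7.

Yes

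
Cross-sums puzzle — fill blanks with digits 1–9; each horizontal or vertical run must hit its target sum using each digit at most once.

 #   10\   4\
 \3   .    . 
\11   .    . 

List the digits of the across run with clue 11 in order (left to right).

8 3

3 in 2 cells must be {1,2}; 4 in 2 cells must be {1,3}.
The 3 across and the 4 down share only 1, so R1C2 = 1.
R2C2 = 4 − 1 = 3 completes the 4 down.
R1C1 = 3 − 1 = 2 completes the 3 across.
R2C1 = 11 − 3 = 8 completes the 11 across.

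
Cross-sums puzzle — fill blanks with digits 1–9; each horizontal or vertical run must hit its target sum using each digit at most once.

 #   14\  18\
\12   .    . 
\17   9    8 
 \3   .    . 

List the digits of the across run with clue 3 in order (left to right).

17 in 2 cells must be {8,9}; 3 in 2 cells must be {1,2}.
Given what's placed, R3C2 must be 1 to fit the 3 across and 18 down.
R1C2 = 18 − 9 = 9 completes the 18 down.
R3C1 = 3 − 1 = 2 completes the 3 across.
R1C1 = 12 − 9 = 3 completes the 12 across.

2 1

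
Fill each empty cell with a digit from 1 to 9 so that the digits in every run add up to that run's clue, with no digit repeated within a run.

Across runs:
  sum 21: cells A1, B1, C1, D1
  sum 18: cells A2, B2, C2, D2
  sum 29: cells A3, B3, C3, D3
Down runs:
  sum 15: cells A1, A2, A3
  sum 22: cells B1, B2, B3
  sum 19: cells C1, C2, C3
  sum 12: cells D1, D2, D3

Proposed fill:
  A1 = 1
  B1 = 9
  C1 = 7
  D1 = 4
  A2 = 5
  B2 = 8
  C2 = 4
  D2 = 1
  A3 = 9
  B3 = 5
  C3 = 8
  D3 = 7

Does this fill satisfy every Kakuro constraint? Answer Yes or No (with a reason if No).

Across: 1+9+7+4=21; 5+8+4+1=18; 9+5+8+7=29. Down: 1+5+9=15; 9+8+5=22; 7+4+8=19; 4+1+7=12. No digit repeats within any run.

Yes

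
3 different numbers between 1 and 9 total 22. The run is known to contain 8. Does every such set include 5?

Yes

The only way to make 22 from 3 distinct digits under that restriction is {5,8,9}, which contains 5.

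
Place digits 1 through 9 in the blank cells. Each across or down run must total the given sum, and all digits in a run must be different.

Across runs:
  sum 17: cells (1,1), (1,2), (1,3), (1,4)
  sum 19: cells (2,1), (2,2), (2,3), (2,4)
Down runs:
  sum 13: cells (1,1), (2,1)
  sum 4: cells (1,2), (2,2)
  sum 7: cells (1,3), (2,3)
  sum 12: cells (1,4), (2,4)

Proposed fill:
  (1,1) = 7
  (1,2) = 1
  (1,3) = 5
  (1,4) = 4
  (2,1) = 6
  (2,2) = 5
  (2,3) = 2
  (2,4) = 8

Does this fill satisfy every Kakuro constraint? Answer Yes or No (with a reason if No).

No — the across run (2,1)–(2,4) sums to 21, not 19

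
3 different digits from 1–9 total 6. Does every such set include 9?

The only way to make 6 from 3 distinct digits is {1,2,3}, which does not contain 9.

No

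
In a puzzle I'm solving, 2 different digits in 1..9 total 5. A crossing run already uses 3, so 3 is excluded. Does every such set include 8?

The only way to make 5 from 2 distinct digits under that restriction is {1,4}, which does not contain 8.

No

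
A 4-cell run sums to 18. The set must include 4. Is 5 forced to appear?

Counterexample: {1,4,6,7} sums to 18 under that restriction without using 5.

No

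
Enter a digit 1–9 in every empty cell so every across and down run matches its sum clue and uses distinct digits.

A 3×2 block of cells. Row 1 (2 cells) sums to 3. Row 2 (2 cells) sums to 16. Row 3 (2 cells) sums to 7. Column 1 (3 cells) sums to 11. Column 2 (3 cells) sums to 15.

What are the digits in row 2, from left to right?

7 9

3 in 2 cells must be {1,2}; 16 in 2 cells must be {7,9}.
The 16 across and the 11 down share only 7, so (2,1) = 7.
(2,2) = 16 − 7 = 9 completes the 16 across.
Given what's placed, (1,1) must be 1 to fit the 3 across and 11 down.
(1,2) = 3 − 1 = 2 completes the 3 across.
(3,1) = 11 − 8 = 3 completes the 11 down.
(3,2) = 7 − 3 = 4 completes the 7 across.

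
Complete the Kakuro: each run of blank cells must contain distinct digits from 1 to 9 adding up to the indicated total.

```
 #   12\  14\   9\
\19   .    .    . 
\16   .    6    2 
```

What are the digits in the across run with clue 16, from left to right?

8, 6, 2

R1C2 = 14 − 6 = 8 completes the 14 down.
R1C3 = 9 − 2 = 7 completes the 9 down.
R2C1 = 16 − 8 = 8 completes the 16 across.
R1C1 = 19 − 15 = 4 completes the 19 across.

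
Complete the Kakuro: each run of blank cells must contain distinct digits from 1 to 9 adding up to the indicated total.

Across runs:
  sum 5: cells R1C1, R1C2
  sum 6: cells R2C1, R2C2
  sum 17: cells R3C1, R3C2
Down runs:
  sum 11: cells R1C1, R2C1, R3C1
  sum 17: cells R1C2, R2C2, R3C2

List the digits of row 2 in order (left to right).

17 in 2 cells must be {8,9}.
The 17 across and the 11 down share only 8, so R3C1 = 8.
R3C2 = 17 − 8 = 9 completes the 17 across.
Nothing is forced directly, so branch on R1C1, whose candidates are 1 or 2. If R1C1 = 1: then R1C2 would have to be in {4} for the 5 across but in {1,2,3,5,6,7} for the 17 down — contradiction. So R1C1 = 2.
R1C2 = 5 − 2 = 3 completes the 5 across.
R2C1 = 11 − 10 = 1 completes the 11 down.
R2C2 = 6 − 1 = 5 completes the 6 across.

1 5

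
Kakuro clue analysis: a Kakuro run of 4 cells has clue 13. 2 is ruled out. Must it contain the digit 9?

The only way to make 13 from 4 distinct digits under that restriction is {1,3,4,5}, which does not contain 9.

No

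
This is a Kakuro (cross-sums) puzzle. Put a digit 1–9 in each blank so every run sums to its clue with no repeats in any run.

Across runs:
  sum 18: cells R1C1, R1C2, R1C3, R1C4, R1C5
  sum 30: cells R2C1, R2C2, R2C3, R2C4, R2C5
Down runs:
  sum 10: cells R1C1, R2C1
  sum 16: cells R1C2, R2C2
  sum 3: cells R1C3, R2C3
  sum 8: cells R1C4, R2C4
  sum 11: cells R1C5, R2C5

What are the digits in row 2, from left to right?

8 9 2 5 6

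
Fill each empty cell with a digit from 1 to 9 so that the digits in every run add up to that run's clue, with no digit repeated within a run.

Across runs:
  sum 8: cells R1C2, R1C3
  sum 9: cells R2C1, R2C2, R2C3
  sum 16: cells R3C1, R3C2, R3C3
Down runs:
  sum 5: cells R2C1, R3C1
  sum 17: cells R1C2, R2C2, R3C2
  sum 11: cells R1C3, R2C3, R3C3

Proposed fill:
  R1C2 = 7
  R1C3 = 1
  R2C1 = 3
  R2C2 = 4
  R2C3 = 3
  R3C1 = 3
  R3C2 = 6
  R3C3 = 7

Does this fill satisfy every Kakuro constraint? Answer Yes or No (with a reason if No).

No — the across run R2C1–R2C3 sums to 10, not 9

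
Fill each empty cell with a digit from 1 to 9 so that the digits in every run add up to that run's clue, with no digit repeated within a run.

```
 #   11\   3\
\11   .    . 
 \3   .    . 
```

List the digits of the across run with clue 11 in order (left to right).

3 in 2 cells must be {1,2}.
The 11 across and the 3 down share only 2, so R1C2 = 2.
The 3 across and the 11 down share only 2, so R2C1 = 2.
R2C2 = 3 − 2 = 1 completes the 3 across.
R1C1 = 11 − 2 = 9 completes the 11 across.

9 2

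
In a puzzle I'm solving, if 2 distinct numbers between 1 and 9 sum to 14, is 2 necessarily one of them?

Counterexample: {5,9} sums to 14 without using 2.

No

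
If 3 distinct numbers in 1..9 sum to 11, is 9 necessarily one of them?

No

Counterexample: {1,2,8} sums to 11 without using 9.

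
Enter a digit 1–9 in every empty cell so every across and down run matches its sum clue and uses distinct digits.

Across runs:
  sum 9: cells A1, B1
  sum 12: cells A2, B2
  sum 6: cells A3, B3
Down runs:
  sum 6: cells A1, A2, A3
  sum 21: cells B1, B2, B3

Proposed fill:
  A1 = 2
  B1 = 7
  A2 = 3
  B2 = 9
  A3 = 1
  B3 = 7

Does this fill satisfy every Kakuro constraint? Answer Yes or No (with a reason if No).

No — the across run A3–B3 sums to 8, not 6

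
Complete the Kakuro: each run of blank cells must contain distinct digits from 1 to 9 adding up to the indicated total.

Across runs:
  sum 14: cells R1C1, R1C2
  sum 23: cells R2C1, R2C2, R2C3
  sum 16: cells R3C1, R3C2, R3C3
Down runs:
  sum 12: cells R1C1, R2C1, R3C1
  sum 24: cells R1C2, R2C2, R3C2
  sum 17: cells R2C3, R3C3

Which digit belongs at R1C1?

5

23 in 3 cells must be {6,8,9}; 24 in 3 cells must be {7,8,9}; 17 in 2 cells must be {8,9}.
Nothing is forced directly, so branch on R1C2, whose candidates are 8 or 9. If R1C2 = 8: that forces R1C1 = 6, after which R2C1 would have to be in {6,8,9} for the 23 across but in {1,2,4,5} for the 12 down — contradiction. So R1C2 = 9.
R1C1 = 14 − 9 = 5 completes the 14 across.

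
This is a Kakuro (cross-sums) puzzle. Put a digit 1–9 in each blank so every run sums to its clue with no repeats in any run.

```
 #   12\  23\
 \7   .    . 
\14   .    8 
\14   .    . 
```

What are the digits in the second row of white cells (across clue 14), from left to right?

23 in 3 cells must be {6,8,9}.
R1C2 = 6: the only remaining digit allowed by both the 7 across and the 23 down.
R2C1 = 14 − 8 = 6 completes the 14 across.
Given what's placed, R3C1 must be 5 to fit the 14 across and 12 down.
R3C2 = 14 − 5 = 9 completes the 14 across.
R1C1 = 7 − 6 = 1 completes the 7 across.

6 8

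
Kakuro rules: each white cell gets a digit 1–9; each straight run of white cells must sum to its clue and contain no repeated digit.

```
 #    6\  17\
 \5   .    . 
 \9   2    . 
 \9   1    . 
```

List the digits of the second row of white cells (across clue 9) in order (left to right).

6 in 3 cells must be {1,2,3}.
R1C1 = 6 − 3 = 3 completes the 6 down.
R1C2 = 5 − 3 = 2 completes the 5 across.
R2C2 = 9 − 2 = 7 completes the 9 across.
R3C2 = 9 − 1 = 8 completes the 9 across.

2, 7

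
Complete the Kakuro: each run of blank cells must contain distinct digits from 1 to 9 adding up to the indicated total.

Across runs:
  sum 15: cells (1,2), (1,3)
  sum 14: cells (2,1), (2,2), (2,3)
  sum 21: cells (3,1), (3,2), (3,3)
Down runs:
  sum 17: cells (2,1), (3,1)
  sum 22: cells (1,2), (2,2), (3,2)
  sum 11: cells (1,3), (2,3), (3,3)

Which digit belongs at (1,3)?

6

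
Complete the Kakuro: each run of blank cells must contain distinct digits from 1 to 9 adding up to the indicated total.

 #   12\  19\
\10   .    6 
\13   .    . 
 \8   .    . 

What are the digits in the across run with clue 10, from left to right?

R1C1 = 10 − 6 = 4 completes the 10 across.
Given what's placed, R3C2 must be 5 to fit the 8 across and 19 down.
R2C2 = 19 − 11 = 8 completes the 19 down.
R3C1 = 8 − 5 = 3 completes the 8 across.
R2C1 = 13 − 8 = 5 completes the 13 across.

4 6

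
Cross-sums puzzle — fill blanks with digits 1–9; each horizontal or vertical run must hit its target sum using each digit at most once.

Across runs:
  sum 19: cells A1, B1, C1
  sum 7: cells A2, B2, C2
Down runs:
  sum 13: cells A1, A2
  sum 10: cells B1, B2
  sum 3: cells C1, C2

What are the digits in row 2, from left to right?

7 in 3 cells must be {1,2,4}; 3 in 2 cells must be {1,2}.
The 19 across and the 3 down share only 2, so C1 = 2.
The 7 across and the 13 down share only 4, so A2 = 4.
C2 = 3 − 2 = 1 completes the 3 down.
A1 = 13 − 4 = 9 completes the 13 down.
B1 = 19 − 11 = 8 completes the 19 across.
B2 = 7 − 5 = 2 completes the 7 across.

4 2 1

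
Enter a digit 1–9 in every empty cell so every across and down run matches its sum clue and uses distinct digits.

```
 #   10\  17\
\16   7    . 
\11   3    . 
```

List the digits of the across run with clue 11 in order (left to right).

16 in 2 cells must be {7,9}; 17 in 2 cells must be {8,9}.
R1C2 = 16 − 7 = 9 completes the 16 across.
R2C2 = 11 − 3 = 8 completes the 11 across.

3 8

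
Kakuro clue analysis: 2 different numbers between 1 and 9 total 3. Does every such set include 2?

The only way to make 3 from 2 distinct digits is {1,2}, which contains 2.

Yes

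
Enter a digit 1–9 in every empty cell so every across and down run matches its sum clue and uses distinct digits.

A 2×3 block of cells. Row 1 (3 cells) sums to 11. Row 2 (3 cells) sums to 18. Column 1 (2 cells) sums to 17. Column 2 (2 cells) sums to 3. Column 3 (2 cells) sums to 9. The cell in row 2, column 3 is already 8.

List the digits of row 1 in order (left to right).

8 2 1

17 in 2 cells must be {8,9}; 3 in 2 cells must be {1,2}.
(1,1) = 8: only digit in both the 11-across and 17-down candidate sets.
(1,3) = 9 − 8 = 1 completes the 9 down.
(2,1) = 17 − 8 = 9 completes the 17 down.
(2,2) = 18 − 17 = 1 completes the 18 across.
(1,2) = 11 − 9 = 2 completes the 11 across.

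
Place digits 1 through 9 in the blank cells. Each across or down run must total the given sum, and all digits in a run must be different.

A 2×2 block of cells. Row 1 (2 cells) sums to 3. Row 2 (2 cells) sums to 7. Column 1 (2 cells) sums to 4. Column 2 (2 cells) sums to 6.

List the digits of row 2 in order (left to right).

3, 4

3 in 2 cells must be {1,2}; 4 in 2 cells must be {1,3}.
The 3 across and the 4 down share only 1, so (1,1) = 1.
(1,2) = 3 − 1 = 2 completes the 3 across.
(2,1) = 4 − 1 = 3 completes the 4 down.
(2,2) = 7 − 3 = 4 completes the 7 across.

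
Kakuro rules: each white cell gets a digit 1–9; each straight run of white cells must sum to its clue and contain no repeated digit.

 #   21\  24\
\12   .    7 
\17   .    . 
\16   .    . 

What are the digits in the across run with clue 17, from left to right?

9 8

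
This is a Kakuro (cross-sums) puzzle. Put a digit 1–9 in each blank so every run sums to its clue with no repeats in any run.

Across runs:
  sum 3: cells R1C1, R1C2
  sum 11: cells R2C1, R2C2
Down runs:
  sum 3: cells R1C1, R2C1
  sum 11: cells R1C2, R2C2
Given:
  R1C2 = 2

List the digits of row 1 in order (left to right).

1 2

3 in 2 cells must be {1,2}.
R1C1 = 3 − 2 = 1 completes the 3 across.
R2C1 = 3 − 1 = 2 completes the 3 down.
R2C2 = 11 − 2 = 9 completes the 11 across.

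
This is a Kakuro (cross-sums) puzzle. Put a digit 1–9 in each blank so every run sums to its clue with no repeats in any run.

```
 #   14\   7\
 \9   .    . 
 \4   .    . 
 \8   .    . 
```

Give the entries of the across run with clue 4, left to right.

3 1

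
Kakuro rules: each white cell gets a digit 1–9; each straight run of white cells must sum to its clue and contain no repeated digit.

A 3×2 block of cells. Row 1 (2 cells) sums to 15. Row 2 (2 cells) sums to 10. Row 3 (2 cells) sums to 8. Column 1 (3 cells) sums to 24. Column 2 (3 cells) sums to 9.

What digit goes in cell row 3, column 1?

7

24 in 3 cells must be {7,8,9}.
The 15 across and the 9 down share only 6, so (1,2) = 6.
The 8 across and the 24 down share only 7, so (3,1) = 7.
(3,2) = 8 − 7 = 1 completes the 8 across.
(1,1) = 15 − 6 = 9 completes the 15 across.
(2,1) = 24 − 16 = 8 completes the 24 down.
(2,2) = 10 − 8 = 2 completes the 10 across.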